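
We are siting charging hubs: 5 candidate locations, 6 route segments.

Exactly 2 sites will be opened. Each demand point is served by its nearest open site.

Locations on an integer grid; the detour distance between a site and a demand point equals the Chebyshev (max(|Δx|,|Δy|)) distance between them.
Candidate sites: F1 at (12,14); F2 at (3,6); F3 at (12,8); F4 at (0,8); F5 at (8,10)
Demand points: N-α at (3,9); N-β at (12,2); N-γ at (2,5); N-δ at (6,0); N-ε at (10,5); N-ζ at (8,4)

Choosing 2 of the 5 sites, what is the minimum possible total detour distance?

23

Open {F2, F3}.
  N-α→F2 3, N-β→F3 6, N-γ→F2 1, N-δ→F2 6, N-ε→F3 3, N-ζ→F3 4  ⇒ total 23.
Compare {F3, F4}: total 27.
Compare {F2, F5}: total 28.
No size-2 selection does better; minimum is 23.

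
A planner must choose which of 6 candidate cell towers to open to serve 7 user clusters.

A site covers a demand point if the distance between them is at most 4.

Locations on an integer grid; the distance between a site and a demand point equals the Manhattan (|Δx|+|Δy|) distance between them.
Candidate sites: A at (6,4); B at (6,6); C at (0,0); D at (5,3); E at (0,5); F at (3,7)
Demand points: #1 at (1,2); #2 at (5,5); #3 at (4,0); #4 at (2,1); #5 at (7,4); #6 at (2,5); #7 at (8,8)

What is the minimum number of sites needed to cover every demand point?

3

Coverage sets (demand points within 4 of each site):
  A: {#2, #5}
  B: {#2, #5, #7}
  C: {#1, #3, #4}
  D: {#2, #3, #5}
  E: {#1, #6}
  F: {#2, #6}
No 2 sites suffice: every size-2 union leaves at least one demand point uncovered.
But {B, C, E} covers everything, so the minimum is 3.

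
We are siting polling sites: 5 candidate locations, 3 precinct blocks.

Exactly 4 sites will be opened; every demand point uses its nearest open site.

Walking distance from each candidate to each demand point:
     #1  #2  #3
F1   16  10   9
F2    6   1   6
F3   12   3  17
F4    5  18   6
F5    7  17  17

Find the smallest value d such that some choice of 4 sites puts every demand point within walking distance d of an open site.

Open {F1, F2, F3, F4}.
  Farthest demand point is #3 at walking distance 6 (to F2); all others are ≤ 6.
With {F1, F2, F3, F5} the worst case is 6.
With {F1, F2, F4, F5} the worst case is 6.
No size-4 selection achieves below 6.

6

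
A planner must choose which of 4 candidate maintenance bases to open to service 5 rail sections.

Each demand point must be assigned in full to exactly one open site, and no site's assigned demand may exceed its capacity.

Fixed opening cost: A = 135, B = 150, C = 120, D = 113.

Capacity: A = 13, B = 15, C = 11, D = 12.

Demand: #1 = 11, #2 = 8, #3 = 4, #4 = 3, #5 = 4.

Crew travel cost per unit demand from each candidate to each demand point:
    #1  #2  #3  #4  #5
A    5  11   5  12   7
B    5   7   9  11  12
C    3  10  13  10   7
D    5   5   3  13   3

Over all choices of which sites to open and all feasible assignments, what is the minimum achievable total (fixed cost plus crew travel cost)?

Open {A, C, D}; cheapest assignment that respects the capacities:
  A (cap 13, load 7): #3, #4 — cost 4×5 + 3×12 = 56
  C (cap 11, load 11): #1 — cost 11×3 = 33
  D (cap 12, load 12): #2, #5 — cost 8×5 + 4×3 = 52
  Shipping 141, fixed 368 → total 509.
  Any other capacity-feasible assignment to {A, C, D} ships for at least 141.
Compare {B, C, D}: its best feasible assignment gives total 529.
Compare {A, B, D}: its best feasible assignment gives total 558.
Every other set of open sites that can feasibly serve all demand totals ≥ 529 even under its best assignment. Minimum: 509.

509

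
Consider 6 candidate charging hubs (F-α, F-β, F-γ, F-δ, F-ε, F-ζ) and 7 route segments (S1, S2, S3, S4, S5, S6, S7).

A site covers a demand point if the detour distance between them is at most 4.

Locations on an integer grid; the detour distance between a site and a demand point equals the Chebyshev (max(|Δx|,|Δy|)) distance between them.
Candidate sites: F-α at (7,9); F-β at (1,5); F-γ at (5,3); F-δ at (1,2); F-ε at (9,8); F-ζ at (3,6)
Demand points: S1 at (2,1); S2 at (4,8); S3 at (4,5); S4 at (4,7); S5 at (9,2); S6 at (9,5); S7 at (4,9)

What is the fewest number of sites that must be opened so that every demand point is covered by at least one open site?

Coverage sets (demand points within 4 of each site):
  F-α: {S2, S3, S4, S6, S7}
  F-β: {S1, S2, S3, S4, S7}
  F-γ: {S1, S3, S4, S5, S6}
  F-δ: {S1, S3}
  F-ε: {S6}
  F-ζ: {S2, S3, S4, S7}
No single site covers all 7 demand points.
But {F-α, F-γ} covers everything, so the minimum is 2.

2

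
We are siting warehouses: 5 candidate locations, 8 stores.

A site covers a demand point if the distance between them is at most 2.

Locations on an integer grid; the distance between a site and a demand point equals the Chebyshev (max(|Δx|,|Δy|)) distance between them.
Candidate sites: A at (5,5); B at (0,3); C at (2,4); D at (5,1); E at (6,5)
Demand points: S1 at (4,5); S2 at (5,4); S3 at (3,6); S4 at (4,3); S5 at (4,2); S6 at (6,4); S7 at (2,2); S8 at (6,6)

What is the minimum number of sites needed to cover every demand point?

Coverage sets (demand points within 2 of each site):
  A: {S1, S2, S3, S4, S6, S8}
  B: {S7}
  C: {S1, S3, S4, S5, S7}
  D: {S4, S5}
  E: {S1, S2, S4, S6, S8}
No single site covers all 8 demand points.
But {A, C} covers everything, so the minimum is 2.

2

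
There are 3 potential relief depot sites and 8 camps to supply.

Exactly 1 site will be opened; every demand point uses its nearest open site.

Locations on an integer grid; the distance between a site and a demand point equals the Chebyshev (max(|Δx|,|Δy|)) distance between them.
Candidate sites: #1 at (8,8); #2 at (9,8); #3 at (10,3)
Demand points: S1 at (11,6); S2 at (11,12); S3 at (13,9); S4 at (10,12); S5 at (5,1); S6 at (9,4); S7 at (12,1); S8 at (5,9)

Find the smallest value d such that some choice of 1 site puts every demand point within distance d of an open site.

7

Open {#1}.
  Farthest demand point is S5 at distance 7 (to #1); all others are ≤ 7.
With {#2} the worst case is 7.
With {#3} the worst case is 9.
No size-1 selection achieves below 7.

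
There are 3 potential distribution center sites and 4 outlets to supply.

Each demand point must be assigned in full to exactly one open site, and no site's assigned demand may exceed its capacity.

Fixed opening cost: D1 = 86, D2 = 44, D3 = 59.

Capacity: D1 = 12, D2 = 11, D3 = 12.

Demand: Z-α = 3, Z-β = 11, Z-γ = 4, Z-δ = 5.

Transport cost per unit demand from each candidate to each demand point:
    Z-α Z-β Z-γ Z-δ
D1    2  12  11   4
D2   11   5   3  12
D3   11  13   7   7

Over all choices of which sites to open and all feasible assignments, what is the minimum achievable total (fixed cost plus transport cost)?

Open {D2, D3}; cheapest assignment that respects the capacities:
  D2 (cap 11, load 11): Z-β — cost 11×5 = 55
  D3 (cap 12, load 12): Z-α, Z-γ, Z-δ — cost 3×11 + 4×7 + 5×7 = 96
  Shipping 151, fixed 103 → total 254.
  Any other capacity-feasible assignment to {D2, D3} ships for at least 151.
Compare {D1, D2}: its best feasible assignment gives total 255.
Compare {D1, D2, D3}: its best feasible assignment gives total 298.
Every other set of open sites that can feasibly serve all demand totals ≥ 255 even under its best assignment. Minimum: 254.

254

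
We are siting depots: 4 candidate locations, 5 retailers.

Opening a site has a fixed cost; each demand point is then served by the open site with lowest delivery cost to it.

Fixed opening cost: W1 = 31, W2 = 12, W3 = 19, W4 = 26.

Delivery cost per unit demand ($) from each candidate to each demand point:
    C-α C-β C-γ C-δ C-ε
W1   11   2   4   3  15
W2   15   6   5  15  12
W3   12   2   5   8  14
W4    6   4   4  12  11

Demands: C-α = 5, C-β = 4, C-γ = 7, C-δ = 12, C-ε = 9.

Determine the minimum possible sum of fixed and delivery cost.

Open {W1, W4}: assign each demand point to its cheapest open site.
  C-α→W4 5×6=30, C-β→W1 4×2=8, C-γ→W1 7×4=28, C-δ→W1 12×3=36, C-ε→W4 9×11=99
  delivery cost 201, fixed 57 → total 258.
Compare {W1, W2, W4}: delivery cost 201 + fixed 69 = 270.
Compare {W1, W3, W4}: delivery cost 201 + fixed 76 = 277.
Compare {W1, W2}: delivery cost 235 + fixed 43 = 278.
All other subsets cost ≥ 270. Minimum total cost: 258.

258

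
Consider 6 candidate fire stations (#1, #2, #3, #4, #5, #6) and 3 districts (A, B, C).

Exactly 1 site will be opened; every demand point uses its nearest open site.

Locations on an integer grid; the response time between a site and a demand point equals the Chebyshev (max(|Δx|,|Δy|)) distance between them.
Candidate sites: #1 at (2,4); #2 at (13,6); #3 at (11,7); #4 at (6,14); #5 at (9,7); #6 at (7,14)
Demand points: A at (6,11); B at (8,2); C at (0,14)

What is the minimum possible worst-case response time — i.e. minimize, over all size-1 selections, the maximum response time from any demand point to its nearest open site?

9

Open {#5}.
  Farthest demand point is C at response time 9 (to #5); all others are ≤ 9.
With {#1} the worst case is 10.
With {#3} the worst case is 11.
No size-1 selection achieves below 9.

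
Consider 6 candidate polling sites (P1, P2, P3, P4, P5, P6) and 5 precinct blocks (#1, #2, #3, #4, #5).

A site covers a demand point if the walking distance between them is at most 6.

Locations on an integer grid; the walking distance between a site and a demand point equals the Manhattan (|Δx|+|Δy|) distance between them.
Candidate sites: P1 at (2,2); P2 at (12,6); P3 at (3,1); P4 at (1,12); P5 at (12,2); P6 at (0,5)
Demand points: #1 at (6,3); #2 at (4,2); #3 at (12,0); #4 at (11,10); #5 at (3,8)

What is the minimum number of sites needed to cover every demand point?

Coverage sets (demand points within 6 of each site):
  P1: {#1, #2}
  P2: {#3, #4}
  P3: {#1, #2}
  P4: {#5}
  P5: {#3}
  P6: {#5}
No 2 sites suffice: every size-2 union leaves at least one demand point uncovered.
But {P1, P2, P4} covers everything, so the minimum is 3.

3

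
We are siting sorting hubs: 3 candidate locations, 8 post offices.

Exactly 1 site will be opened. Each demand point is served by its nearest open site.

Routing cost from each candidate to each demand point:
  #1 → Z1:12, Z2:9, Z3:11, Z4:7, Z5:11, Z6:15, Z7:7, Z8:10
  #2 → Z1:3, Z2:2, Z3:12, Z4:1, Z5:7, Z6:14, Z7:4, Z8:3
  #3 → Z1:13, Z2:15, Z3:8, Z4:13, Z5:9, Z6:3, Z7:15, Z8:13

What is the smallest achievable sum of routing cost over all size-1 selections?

Open {#2}.
  Z1→#2 3, Z2→#2 2, Z3→#2 12, Z4→#2 1, Z5→#2 7, Z6→#2 14, Z7→#2 4, Z8→#2 3  ⇒ total 46.
Compare {#1}: total 82.
Compare {#3}: total 89.

46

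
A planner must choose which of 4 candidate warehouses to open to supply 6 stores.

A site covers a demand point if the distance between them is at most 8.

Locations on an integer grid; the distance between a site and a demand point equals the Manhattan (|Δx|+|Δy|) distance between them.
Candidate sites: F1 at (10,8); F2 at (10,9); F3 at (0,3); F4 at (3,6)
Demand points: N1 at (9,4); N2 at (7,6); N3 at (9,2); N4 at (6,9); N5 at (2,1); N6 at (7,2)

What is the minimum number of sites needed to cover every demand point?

Coverage sets (demand points within 8 of each site):
  F1: {N1, N2, N3, N4}
  F2: {N1, N2, N3, N4}
  F3: {N5, N6}
  F4: {N1, N2, N4, N5, N6}
No single site covers all 6 demand points.
But {F1, F3} covers everything, so the minimum is 2.

2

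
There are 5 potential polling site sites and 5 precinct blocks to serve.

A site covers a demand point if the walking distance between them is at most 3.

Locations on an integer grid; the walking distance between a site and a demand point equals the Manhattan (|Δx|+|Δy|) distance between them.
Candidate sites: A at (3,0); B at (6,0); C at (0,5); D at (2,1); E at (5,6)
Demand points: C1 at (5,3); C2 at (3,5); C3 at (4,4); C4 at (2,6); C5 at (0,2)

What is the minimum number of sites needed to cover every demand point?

2

Coverage sets (demand points within 3 of each site):
  A: {}
  B: {}
  C: {C2, C4, C5}
  D: {C5}
  E: {C1, C2, C3, C4}
No single site covers all 5 demand points.
But {C, E} covers everything, so the minimum is 2.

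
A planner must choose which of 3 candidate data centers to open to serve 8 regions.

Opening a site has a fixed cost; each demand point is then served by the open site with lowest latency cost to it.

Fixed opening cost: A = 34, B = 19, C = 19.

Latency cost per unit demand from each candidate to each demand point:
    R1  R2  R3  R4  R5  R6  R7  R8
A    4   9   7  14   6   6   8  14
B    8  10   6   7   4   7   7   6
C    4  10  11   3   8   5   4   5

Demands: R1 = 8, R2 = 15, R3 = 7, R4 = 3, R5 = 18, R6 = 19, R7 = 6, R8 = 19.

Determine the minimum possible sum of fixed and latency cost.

Open {B, C}: assign each demand point to its cheapest open site.
  R1→C 8×4=32, R2→B 15×10=150, R3→B 7×6=42, R4→C 3×3=9, R5→B 18×4=72, R6→C 19×5=95, R7→C 6×4=24, R8→C 19×5=95
  latency cost 519, fixed 38 → total 557.
Compare {A, B, C}: latency cost 504 + fixed 72 = 576.
Compare {A, C}: latency cost 547 + fixed 53 = 600.
Compare {A, B}: latency cost 572 + fixed 53 = 625.
All other subsets cost ≥ 576. Minimum total cost: 557.

557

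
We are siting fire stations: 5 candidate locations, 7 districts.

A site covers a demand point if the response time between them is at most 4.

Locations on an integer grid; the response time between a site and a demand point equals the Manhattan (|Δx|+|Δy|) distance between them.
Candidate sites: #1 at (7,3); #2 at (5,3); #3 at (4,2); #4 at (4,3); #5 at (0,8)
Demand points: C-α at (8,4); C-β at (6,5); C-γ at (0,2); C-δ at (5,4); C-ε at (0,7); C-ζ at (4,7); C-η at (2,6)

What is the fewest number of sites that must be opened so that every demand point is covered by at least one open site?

Coverage sets (demand points within 4 of each site):
  #1: {C-α, C-β, C-δ}
  #2: {C-α, C-β, C-δ}
  #3: {C-γ, C-δ}
  #4: {C-β, C-δ, C-ζ}
  #5: {C-ε, C-η}
No 3 sites suffice: every size-3 union leaves at least one demand point uncovered.
But {#1, #3, #4, #5} covers everything, so the minimum is 4.

4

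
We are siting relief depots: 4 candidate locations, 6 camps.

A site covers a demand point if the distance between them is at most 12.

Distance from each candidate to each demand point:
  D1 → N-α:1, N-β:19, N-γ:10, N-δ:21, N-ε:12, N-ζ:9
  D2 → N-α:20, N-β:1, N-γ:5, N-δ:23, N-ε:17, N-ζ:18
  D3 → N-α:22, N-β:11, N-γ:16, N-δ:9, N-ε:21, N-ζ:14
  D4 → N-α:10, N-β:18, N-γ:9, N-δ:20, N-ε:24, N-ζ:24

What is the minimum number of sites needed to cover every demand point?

2

Coverage sets (demand points within 12 of each site):
  D1: {N-α, N-γ, N-ε, N-ζ}
  D2: {N-β, N-γ}
  D3: {N-β, N-δ}
  D4: {N-α, N-γ}
No single site covers all 6 demand points.
But {D1, D3} covers everything, so the minimum is 2.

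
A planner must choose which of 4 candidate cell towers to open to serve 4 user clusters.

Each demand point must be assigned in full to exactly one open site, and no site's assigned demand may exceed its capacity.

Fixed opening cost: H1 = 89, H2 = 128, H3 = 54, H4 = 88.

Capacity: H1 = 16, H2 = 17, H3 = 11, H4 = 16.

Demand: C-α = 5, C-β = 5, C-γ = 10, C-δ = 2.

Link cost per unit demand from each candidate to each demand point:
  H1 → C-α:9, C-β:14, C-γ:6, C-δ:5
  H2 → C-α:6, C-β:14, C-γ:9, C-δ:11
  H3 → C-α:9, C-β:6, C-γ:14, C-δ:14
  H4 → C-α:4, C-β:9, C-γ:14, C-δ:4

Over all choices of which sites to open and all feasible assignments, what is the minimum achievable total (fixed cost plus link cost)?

Open {H1, H3}; cheapest assignment that respects the capacities:
  H1 (cap 16, load 12): C-γ, C-δ — cost 10×6 + 2×5 = 70
  H3 (cap 11, load 10): C-α, C-β — cost 5×9 + 5×6 = 75
  Shipping 145, fixed 143 → total 288.
  Any other capacity-feasible assignment to {H1, H3} ships for at least 145.
Compare {H1, H4}: its best feasible assignment gives total 310.
Compare {H1, H3, H4}: its best feasible assignment gives total 349.
Every other set of open sites that can feasibly serve all demand totals ≥ 310 even under its best assignment. Minimum: 288.

288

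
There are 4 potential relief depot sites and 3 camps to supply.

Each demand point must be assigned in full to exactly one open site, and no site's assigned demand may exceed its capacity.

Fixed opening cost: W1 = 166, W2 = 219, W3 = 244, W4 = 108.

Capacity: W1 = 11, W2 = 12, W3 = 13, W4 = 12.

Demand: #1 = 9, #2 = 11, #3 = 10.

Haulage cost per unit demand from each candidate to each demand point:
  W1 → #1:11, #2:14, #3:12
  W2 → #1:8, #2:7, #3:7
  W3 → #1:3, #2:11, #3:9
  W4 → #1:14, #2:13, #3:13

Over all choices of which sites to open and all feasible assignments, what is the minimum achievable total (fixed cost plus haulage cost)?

Open {W1, W2, W4}; cheapest assignment that respects the capacities:
  W1 (cap 11, load 9): #1 — cost 9×11 = 99
  W2 (cap 12, load 11): #2 — cost 11×7 = 77
  W4 (cap 12, load 10): #3 — cost 10×13 = 130
  Shipping 306, fixed 493 → total 799.
  Any other capacity-feasible assignment to {W1, W2, W4} ships for at least 306.
Compare {W2, W3, W4}: its best feasible assignment gives total 805.
Compare {W1, W3, W4}: its best feasible assignment gives total 808.
Every other set of open sites that can feasibly serve all demand totals ≥ 805 even under its best assignment. Minimum: 799.

799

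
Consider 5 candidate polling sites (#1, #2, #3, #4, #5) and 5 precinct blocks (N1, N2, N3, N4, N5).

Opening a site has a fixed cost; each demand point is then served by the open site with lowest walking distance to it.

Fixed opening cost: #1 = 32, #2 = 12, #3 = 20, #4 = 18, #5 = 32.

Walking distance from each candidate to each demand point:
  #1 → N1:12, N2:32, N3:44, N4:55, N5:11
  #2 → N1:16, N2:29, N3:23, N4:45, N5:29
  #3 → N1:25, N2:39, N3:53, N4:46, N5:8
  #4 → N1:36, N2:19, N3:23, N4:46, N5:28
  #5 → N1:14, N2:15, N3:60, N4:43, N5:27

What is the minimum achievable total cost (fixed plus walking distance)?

153

Open {#2, #3}: assign each demand point to its cheapest open site.
  N1→#2 16, N2→#2 29, N3→#2 23, N4→#2 45, N5→#3 8
  walking distance 121, fixed 32 → total 153.
Compare {#2}: walking distance 142 + fixed 12 = 154.
Compare {#3, #4}: walking distance 121 + fixed 38 = 159.
Compare {#1, #4}: walking distance 111 + fixed 50 = 161.
All other subsets cost ≥ 154. Minimum total cost: 153.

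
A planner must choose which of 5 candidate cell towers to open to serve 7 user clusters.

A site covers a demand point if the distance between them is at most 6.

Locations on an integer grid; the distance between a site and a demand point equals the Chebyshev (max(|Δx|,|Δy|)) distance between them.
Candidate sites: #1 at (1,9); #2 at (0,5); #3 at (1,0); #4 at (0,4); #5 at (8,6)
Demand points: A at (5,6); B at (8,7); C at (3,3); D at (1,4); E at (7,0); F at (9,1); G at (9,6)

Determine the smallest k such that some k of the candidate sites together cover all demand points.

2

Coverage sets (demand points within 6 of each site):
  #1: {A, C, D}
  #2: {A, C, D}
  #3: {A, C, D, E}
  #4: {A, C, D}
  #5: {A, B, C, E, F, G}
No single site covers all 7 demand points.
But {#1, #5} covers everything, so the minimum is 2.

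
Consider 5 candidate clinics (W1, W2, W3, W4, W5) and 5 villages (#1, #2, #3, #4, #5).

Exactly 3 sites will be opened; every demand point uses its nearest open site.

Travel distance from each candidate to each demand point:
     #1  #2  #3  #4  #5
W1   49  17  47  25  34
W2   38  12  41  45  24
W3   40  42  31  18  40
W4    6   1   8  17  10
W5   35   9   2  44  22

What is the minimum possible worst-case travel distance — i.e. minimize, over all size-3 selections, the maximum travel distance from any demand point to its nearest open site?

17

Open {W1, W2, W4}.
  Farthest demand point is #4 at travel distance 17 (to W4); all others are ≤ 17.
With {W1, W3, W4} the worst case is 17.
With {W1, W4, W5} the worst case is 17.
No size-3 selection achieves below 17.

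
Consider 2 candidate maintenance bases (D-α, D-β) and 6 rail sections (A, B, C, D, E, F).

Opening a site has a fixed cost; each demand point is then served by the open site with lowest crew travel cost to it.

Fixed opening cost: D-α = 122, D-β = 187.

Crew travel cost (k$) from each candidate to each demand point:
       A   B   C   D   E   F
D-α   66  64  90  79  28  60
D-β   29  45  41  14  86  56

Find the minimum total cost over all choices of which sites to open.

458

Open {D-β}: assign each demand point to its cheapest open site.
  A→D-β 29, B→D-β 45, C→D-β 41, D→D-β 14, E→D-β 86, F→D-β 56
  crew travel cost 271, fixed 187 → total 458.
Compare {D-α}: crew travel cost 387 + fixed 122 = 509.
Compare {D-α, D-β}: crew travel cost 213 + fixed 309 = 522.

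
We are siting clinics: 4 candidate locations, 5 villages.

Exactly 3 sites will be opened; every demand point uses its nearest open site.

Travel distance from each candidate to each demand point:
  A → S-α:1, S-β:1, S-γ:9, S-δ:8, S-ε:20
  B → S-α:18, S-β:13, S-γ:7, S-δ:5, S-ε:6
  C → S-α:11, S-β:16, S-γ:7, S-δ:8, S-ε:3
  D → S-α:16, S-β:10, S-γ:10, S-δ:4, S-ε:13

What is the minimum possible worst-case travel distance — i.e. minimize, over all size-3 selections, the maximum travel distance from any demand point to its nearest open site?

Open {A, B, C}.
  Farthest demand point is S-γ at travel distance 7 (to B); all others are ≤ 7.
With {A, B, D} the worst case is 7.
With {A, C, D} the worst case is 7.
No size-3 selection achieves below 7.

7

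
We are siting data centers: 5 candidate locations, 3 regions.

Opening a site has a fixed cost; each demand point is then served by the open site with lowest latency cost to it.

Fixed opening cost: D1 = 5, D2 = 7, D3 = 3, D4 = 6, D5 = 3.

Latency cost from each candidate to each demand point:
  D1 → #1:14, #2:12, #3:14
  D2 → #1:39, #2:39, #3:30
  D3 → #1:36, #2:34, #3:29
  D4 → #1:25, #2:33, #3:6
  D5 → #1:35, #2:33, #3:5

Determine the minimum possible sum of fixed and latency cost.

39

Open {D1, D5}: assign each demand point to its cheapest open site.
  #1→D1 14, #2→D1 12, #3→D5 5
  latency cost 31, fixed 8 → total 39.
Compare {D1, D3, D5}: latency cost 31 + fixed 11 = 42.
Compare {D1, D4}: latency cost 32 + fixed 11 = 43.
Compare {D1}: latency cost 40 + fixed 5 = 45.
All other subsets cost ≥ 42. Minimum total cost: 39.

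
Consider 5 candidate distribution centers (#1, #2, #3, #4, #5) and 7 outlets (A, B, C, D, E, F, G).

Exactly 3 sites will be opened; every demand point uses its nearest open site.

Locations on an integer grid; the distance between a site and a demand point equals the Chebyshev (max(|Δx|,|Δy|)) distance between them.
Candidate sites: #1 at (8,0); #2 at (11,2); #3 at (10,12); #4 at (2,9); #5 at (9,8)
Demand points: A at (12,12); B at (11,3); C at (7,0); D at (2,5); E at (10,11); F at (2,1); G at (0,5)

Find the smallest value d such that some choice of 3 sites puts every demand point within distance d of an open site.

6

Open {#1, #3, #4}.
  Farthest demand point is F at distance 6 (to #1); all others are ≤ 6.
With {#1, #4, #5} the worst case is 6.
With {#2, #4, #5} the worst case is 7.
No size-3 selection achieves below 6.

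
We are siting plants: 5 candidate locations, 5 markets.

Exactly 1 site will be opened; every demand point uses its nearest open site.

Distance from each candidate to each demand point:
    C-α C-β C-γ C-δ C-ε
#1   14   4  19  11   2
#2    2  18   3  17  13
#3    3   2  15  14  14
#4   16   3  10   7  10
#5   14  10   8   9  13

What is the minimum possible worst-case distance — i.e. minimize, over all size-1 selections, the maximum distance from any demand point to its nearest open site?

Open {#5}.
  Farthest demand point is C-α at distance 14 (to #5); all others are ≤ 14.
With {#3} the worst case is 15.
With {#4} the worst case is 16.
No size-1 selection achieves below 14.

14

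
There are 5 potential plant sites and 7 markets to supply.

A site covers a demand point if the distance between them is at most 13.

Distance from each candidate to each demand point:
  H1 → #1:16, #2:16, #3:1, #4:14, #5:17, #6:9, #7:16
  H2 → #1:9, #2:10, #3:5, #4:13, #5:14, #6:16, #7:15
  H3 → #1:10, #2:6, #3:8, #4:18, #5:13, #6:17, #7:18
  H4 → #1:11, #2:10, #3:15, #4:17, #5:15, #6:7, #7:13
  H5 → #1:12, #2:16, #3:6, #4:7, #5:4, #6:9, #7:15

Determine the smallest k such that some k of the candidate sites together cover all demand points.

2

Coverage sets (demand points within 13 of each site):
  H1: {#3, #6}
  H2: {#1, #2, #3, #4}
  H3: {#1, #2, #3, #5}
  H4: {#1, #2, #6, #7}
  H5: {#1, #3, #4, #5, #6}
No single site covers all 7 demand points.
But {H4, H5} covers everything, so the minimum is 2.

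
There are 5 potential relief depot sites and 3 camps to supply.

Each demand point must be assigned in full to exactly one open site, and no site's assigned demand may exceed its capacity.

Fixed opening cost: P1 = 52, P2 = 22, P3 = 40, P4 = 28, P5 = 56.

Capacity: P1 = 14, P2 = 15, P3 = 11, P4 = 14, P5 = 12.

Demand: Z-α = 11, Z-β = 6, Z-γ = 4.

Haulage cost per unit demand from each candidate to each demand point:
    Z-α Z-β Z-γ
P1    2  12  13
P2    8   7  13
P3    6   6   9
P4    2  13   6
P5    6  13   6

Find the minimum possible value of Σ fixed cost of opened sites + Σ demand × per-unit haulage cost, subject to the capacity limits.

162

Open {P3, P4}; cheapest assignment that respects the capacities:
  P3 (cap 11, load 10): Z-β, Z-γ — cost 6×6 + 4×9 = 72
  P4 (cap 14, load 11): Z-α — cost 11×2 = 22
  Shipping 94, fixed 68 → total 162.
  Any other capacity-feasible assignment to {P3, P4} ships for at least 94.
Compare {P2, P4}: its best feasible assignment gives total 166.
Compare {P2, P3, P4}: its best feasible assignment gives total 184.
Every other set of open sites that can feasibly serve all demand totals ≥ 166 even under its best assignment. Minimum: 162.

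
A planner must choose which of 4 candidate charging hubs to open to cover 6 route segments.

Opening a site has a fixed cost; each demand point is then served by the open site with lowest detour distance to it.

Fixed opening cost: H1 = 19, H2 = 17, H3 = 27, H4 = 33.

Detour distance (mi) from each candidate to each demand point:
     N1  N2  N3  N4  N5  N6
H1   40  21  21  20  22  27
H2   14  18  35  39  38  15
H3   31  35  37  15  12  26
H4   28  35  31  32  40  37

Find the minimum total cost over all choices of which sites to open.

Open {H1, H2}: assign each demand point to its cheapest open site.
  N1→H2 14, N2→H2 18, N3→H1 21, N4→H1 20, N5→H1 22, N6→H2 15
  detour distance 110, fixed 36 → total 146.
Compare {H2, H3}: detour distance 109 + fixed 44 = 153.
Compare {H1, H2, H3}: detour distance 95 + fixed 63 = 158.
Compare {H1}: detour distance 151 + fixed 19 = 170.
All other subsets cost ≥ 153. Minimum total cost: 146.

146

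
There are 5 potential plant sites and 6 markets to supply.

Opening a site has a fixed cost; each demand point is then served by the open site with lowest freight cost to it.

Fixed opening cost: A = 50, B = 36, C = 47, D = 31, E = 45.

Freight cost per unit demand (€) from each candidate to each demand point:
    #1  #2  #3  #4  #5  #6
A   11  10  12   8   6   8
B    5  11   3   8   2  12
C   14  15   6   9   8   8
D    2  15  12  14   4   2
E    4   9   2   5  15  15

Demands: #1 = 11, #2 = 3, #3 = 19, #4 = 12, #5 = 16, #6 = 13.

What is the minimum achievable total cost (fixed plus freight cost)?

313

Open {D, E}: assign each demand point to its cheapest open site.
  #1→D 11×2=22, #2→E 3×9=27, #3→E 19×2=38, #4→E 12×5=60, #5→D 16×4=64, #6→D 13×2=26
  freight cost 237, fixed 76 → total 313.
Compare {B, D, E}: freight cost 205 + fixed 112 = 317.
Compare {B, D}: freight cost 266 + fixed 67 = 333.
Compare {C, D, E}: freight cost 237 + fixed 123 = 360.
All other subsets cost ≥ 317. Minimum total cost: 313.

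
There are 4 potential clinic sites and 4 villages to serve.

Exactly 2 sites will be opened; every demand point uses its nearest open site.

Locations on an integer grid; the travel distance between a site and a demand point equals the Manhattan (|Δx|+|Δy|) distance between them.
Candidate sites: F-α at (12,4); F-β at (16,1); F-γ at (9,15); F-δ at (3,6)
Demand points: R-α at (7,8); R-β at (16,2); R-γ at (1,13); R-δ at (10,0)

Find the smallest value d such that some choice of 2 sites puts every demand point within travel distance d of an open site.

Open {F-α, F-δ}.
  Farthest demand point is R-γ at travel distance 9 (to F-δ); all others are ≤ 9.
With {F-β, F-δ} the worst case is 9.
With {F-α, F-γ} the worst case is 10.
No size-2 selection achieves below 9.

9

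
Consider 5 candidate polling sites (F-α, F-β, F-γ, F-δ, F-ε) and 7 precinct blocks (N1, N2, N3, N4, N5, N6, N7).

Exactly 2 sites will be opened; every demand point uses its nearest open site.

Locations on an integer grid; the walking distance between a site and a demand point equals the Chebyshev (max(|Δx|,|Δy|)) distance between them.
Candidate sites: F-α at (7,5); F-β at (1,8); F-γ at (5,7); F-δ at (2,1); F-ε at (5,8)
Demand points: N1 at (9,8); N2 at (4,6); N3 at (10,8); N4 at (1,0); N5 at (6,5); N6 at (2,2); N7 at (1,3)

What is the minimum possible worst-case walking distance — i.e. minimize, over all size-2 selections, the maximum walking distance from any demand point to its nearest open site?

Open {F-α, F-δ}.
  Farthest demand point is N1 at walking distance 3 (to F-α); all others are ≤ 3.
With {F-γ, F-δ} the worst case is 5.
With {F-δ, F-ε} the worst case is 5.
No size-2 selection achieves below 3.

3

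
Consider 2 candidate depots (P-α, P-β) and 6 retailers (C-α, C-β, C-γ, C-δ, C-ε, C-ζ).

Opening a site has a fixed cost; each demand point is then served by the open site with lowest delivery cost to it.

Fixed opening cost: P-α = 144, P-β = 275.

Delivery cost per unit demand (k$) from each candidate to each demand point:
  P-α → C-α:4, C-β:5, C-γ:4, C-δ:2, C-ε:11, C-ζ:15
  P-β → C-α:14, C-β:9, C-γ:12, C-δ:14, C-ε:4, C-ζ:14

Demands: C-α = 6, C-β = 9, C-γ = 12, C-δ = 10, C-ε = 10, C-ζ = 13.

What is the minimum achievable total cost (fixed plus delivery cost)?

Open {P-α}: assign each demand point to its cheapest open site.
  C-α→P-α 6×4=24, C-β→P-α 9×5=45, C-γ→P-α 12×4=48, C-δ→P-α 10×2=20, C-ε→P-α 10×11=110, C-ζ→P-α 13×15=195
  delivery cost 442, fixed 144 → total 586.
Compare {P-α, P-β}: delivery cost 359 + fixed 419 = 778.
Compare {P-β}: delivery cost 671 + fixed 275 = 946.

586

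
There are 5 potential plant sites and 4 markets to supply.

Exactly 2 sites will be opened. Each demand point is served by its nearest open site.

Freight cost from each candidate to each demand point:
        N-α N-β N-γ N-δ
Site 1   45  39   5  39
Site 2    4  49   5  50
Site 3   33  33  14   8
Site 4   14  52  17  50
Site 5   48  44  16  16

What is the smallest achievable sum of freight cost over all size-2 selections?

50

Open {Site 2, Site 3}.
  N-α→Site 2 4, N-β→Site 3 33, N-γ→Site 2 5, N-δ→Site 3 8  ⇒ total 50.
Compare {Site 2, Site 5}: total 69.
Compare {Site 3, Site 4}: total 69.
No size-2 selection does better; minimum is 50.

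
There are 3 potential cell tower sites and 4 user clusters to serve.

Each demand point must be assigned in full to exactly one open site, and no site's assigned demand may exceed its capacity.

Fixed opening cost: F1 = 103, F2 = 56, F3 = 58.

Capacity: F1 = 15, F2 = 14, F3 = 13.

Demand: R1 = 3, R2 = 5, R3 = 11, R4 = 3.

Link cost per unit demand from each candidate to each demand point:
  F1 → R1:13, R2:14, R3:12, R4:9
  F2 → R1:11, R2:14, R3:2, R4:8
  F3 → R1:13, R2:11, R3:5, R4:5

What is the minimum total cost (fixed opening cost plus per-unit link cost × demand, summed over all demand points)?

239

Open {F2, F3}; cheapest assignment that respects the capacities:
  F2 (cap 14, load 14): R1, R3 — cost 3×11 + 11×2 = 55
  F3 (cap 13, load 8): R2, R4 — cost 5×11 + 3×5 = 70
  Shipping 125, fixed 114 → total 239.
  Any other capacity-feasible assignment to {F2, F3} ships for at least 125.
Compare {F1, F2}: its best feasible assignment gives total 311.
Compare {F1, F2, F3}: its best feasible assignment gives total 342.
Every other set of open sites that can feasibly serve all demand totals ≥ 311 even under its best assignment. Minimum: 239.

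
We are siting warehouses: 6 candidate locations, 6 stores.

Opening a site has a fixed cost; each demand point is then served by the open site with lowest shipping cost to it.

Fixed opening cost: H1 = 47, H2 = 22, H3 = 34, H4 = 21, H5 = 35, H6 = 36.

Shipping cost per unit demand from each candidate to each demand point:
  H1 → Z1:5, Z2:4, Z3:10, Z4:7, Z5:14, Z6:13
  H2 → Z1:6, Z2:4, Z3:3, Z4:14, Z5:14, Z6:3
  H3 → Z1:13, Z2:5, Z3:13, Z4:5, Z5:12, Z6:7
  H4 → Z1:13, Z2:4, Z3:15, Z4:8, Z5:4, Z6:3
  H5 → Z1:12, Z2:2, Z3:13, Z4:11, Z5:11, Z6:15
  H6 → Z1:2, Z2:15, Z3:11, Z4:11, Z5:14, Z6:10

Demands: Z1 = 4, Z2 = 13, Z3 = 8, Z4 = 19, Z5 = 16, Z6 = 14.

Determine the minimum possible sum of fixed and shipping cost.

Open {H2, H3, H4}: assign each demand point to its cheapest open site.
  Z1→H2 4×6=24, Z2→H2 13×4=52, Z3→H2 8×3=24, Z4→H3 19×5=95, Z5→H4 16×4=64, Z6→H2 14×3=42
  shipping cost 301, fixed 77 → total 378.
Compare {H2, H3, H4, H5}: shipping cost 275 + fixed 112 = 387.
Compare {H2, H3, H4, H6}: shipping cost 285 + fixed 113 = 398.
Compare {H2, H4}: shipping cost 358 + fixed 43 = 401.
All other subsets cost ≥ 387. Minimum total cost: 378.

378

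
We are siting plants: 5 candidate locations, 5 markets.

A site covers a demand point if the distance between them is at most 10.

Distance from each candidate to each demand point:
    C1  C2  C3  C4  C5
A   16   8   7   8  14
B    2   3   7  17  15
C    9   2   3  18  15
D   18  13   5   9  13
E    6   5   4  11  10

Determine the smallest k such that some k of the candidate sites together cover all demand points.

2

Coverage sets (demand points within 10 of each site):
  A: {C2, C3, C4}
  B: {C1, C2, C3}
  C: {C1, C2, C3}
  D: {C3, C4}
  E: {C1, C2, C3, C5}
No single site covers all 5 demand points.
But {A, E} covers everything, so the minimum is 2.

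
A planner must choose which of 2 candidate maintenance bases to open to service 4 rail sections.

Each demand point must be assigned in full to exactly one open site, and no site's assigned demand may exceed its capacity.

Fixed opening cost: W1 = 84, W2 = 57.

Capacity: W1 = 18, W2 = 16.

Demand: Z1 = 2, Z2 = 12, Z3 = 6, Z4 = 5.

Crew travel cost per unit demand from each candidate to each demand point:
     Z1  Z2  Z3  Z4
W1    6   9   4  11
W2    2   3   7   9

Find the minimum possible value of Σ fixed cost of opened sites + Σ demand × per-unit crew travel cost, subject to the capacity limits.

Open {W1, W2}; cheapest assignment that respects the capacities:
  W1 (cap 18, load 11): Z3, Z4 — cost 6×4 + 5×11 = 79
  W2 (cap 16, load 14): Z1, Z2 — cost 2×2 + 12×3 = 40
  Shipping 119, fixed 141 → total 260.
  Any other capacity-feasible assignment to {W1, W2} ships for at least 119.
Total demand is 25 and no other set of sites has combined capacity ≥ 25, so {W1, W2} is the only feasible choice of open sites. Minimum: 260.

260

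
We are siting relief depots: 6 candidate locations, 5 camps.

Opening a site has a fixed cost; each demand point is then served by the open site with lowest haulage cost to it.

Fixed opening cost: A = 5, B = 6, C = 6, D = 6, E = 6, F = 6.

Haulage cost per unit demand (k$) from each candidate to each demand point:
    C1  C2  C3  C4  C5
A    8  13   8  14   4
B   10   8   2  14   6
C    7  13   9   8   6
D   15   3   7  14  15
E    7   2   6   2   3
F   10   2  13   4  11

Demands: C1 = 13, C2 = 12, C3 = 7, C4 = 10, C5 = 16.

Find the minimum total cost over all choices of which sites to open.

Open {B, E}: assign each demand point to its cheapest open site.
  C1→E 13×7=91, C2→E 12×2=24, C3→B 7×2=14, C4→E 10×2=20, C5→E 16×3=48
  haulage cost 197, fixed 12 → total 209.
Compare {A, B, E}: haulage cost 197 + fixed 17 = 214.
Compare {B, C, E}: haulage cost 197 + fixed 18 = 215.
Compare {B, D, E}: haulage cost 197 + fixed 18 = 215.
All other subsets cost ≥ 214. Minimum total cost: 209.

209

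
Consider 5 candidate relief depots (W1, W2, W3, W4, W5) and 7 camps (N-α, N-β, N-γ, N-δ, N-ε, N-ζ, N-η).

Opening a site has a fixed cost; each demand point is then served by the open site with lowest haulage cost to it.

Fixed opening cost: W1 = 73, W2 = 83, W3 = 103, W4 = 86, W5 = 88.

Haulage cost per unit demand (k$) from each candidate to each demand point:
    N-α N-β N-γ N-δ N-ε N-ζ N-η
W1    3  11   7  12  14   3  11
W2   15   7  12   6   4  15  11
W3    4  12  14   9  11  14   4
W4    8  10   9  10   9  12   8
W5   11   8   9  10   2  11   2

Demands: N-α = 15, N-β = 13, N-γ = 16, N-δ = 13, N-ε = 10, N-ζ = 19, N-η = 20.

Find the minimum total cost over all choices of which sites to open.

Open {W1, W5}: assign each demand point to its cheapest open site.
  N-α→W1 15×3=45, N-β→W5 13×8=104, N-γ→W1 16×7=112, N-δ→W5 13×10=130, N-ε→W5 10×2=20, N-ζ→W1 19×3=57, N-η→W5 20×2=40
  haulage cost 508, fixed 161 → total 669.
Compare {W1, W2, W5}: haulage cost 443 + fixed 244 = 687.
Compare {W1, W4, W5}: haulage cost 508 + fixed 247 = 755.
Compare {W1, W3, W5}: haulage cost 495 + fixed 264 = 759.
All other subsets cost ≥ 687. Minimum total cost: 669.

669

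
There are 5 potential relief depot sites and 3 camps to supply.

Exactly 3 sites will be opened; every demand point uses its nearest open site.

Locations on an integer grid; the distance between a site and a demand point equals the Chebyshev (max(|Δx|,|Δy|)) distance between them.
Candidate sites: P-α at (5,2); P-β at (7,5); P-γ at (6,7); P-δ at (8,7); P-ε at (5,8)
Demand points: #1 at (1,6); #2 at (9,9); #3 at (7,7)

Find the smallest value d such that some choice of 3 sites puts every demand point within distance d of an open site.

4

Open {P-α, P-β, P-γ}.
  Farthest demand point is #1 at distance 4 (to P-α); all others are ≤ 4.
With {P-α, P-β, P-δ} the worst case is 4.
With {P-α, P-β, P-ε} the worst case is 4.
No size-3 selection achieves below 4.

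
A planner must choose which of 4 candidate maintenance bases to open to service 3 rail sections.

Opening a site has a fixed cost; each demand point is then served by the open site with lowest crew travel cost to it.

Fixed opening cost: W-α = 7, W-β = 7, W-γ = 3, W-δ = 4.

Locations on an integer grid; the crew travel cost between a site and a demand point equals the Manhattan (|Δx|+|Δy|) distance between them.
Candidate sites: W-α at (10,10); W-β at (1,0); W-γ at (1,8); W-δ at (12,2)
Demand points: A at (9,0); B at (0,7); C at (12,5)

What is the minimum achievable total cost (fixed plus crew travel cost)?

17

Open {W-γ, W-δ}: assign each demand point to its cheapest open site.
  A→W-δ 5, B→W-γ 2, C→W-δ 3
  crew travel cost 10, fixed 7 → total 17.
Compare {W-α, W-γ, W-δ}: crew travel cost 10 + fixed 14 = 24.
Compare {W-β, W-γ, W-δ}: crew travel cost 10 + fixed 14 = 24.
Compare {W-β, W-δ}: crew travel cost 16 + fixed 11 = 27.
All other subsets cost ≥ 24. Minimum total cost: 17.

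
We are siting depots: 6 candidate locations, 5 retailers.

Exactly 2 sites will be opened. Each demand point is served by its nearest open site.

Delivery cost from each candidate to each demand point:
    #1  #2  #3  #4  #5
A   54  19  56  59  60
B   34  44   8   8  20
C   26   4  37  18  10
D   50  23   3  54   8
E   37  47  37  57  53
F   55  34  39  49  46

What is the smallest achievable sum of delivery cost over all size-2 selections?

Open {B, C}.
  #1→C 26, #2→C 4, #3→B 8, #4→B 8, #5→C 10  ⇒ total 56.
Compare {C, D}: total 59.
Compare {B, D}: total 76.
No size-2 selection does better; minimum is 56.

56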